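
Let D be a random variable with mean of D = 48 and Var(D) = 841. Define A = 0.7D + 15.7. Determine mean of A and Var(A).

A = 0.7D + 15.7 is linear with a = 0.7, b = 15.7.
mean of A = a·mean of D + b = 0.7·48 + 15.7 = 49.3.
Var(A) = a²·Var(D) = 0.7²·841 = 412.09 (the additive constant 15.7 does not affect variance).

mean of A = 49.3, Var(A) = 412.09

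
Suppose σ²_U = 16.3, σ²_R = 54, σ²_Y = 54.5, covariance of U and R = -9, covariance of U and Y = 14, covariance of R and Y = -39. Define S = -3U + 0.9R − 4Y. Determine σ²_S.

σ²_S = 1727.84

σ²_S = a²·σ²_U + b²·σ²_R + c²·σ²_Y + 2ab·covariance of U and R + 2ac·covariance of U and Y + 2bc·covariance of R and Y, with a = -3, b = 0.9, c = -4.
= 146.7 + 43.74 + 872 + 48.6 + 336 + 280.8
= 1727.84.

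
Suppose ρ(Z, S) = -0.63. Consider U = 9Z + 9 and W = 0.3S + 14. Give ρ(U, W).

ρ(U, W) = -0.63

Linear rescalings preserve correlation up to sign; here the slopes 9 and 0.3 have the same sign, so ρ(U, W) = ρ(Z, S) = -0.63.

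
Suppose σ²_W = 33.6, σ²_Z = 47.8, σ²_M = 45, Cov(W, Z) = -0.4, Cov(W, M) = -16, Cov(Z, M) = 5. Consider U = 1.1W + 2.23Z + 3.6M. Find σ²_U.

σ²_U = 813.15822

σ²_U = a²·σ²_W + b²·σ²_Z + c²·σ²_M + 2ab·Cov(W, Z) + 2ac·Cov(W, M) + 2bc·Cov(Z, M), with a = 1.1, b = 2.23, c = 3.6.
= 40.656 + 237.70462 + 583.2 + (-1.9624) + (-126.72) + 80.28
= 813.15822.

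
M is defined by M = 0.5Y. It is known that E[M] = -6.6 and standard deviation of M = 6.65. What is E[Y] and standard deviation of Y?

From M = 0.5Y: E[M] = a·E[Y] + b, so E[Y] = (E[M] − b)/a = (-6.6 − 0)/0.5 = -13.2.
standard deviation of M = |a|·standard deviation of Y, so standard deviation of Y = 6.65/|0.5| = 13.3.

E[Y] = -13.2, standard deviation of Y = 13.3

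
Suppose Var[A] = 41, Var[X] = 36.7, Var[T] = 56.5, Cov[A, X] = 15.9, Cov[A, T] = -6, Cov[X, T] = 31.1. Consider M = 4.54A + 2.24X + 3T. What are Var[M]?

Var[M] = 2115.6588

Var[M] = a²·Var[A] + b²·Var[X] + c²·Var[T] + 2ab·Cov[A, X] + 2ac·Cov[A, T] + 2bc·Cov[X, T], with a = 4.54, b = 2.24, c = 3.
= 845.0756 + 184.14592 + 508.5 + 323.39328 + (-163.44) + 417.984
= 2115.6588.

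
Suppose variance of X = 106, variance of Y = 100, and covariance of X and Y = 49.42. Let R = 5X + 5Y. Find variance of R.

variance of R = a²·variance of X + b²·variance of Y + 2ab·covariance of X and Y with a = 5, b = 5.
= 5²·106 + 5²·100 + 2·5·5·49.42
= 2650 + 2500 + 2471 = 7621.

variance of R = 7621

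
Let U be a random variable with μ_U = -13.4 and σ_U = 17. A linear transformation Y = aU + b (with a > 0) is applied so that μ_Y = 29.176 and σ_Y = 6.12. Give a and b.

a = 0.36, b = 34

σ_Y = a·σ_U (a > 0), so a = 6.12/17 = 0.36.
μ_Y = a·μ_U + b, so b = 29.176 − 0.36·(-13.4) = 34.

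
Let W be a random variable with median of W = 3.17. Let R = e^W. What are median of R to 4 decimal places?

e^W is monotone on this domain, so median of R = exp(3.17) ≈ 23.8075.

median of R = 23.8075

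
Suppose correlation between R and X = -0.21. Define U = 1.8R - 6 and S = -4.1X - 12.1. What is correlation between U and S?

Linear rescalings preserve |correlation|; the slopes 1.8 and -4.1 have opposite signs, so the correlation flips sign: correlation between U and S = −correlation between R and X = 0.21.

correlation between U and S = 0.21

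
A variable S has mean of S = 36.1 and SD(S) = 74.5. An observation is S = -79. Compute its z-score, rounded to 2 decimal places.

z = -1.54

z = (S − mean of S) / SD(S) = (-79 − 36.1) / 74.5 ≈ -1.54.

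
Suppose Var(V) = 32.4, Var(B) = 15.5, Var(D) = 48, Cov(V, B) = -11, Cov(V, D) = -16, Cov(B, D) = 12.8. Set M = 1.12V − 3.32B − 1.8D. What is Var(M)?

Var(M) = 666.31216

Var(M) = a²·Var(V) + b²·Var(B) + c²·Var(D) + 2ab·Cov(V, B) + 2ac·Cov(V, D) + 2bc·Cov(B, D), with a = 1.12, b = -3.32, c = -1.8.
= 40.64256 + 170.8472 + 155.52 + 81.8048 + 64.512 + 152.9856
= 666.31216.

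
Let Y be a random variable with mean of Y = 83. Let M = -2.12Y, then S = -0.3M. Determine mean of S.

mean of S = 52.788

mean of M = (-2.12)·83 = -175.96.
mean of S = (-0.3)·(-175.96) = 52.788.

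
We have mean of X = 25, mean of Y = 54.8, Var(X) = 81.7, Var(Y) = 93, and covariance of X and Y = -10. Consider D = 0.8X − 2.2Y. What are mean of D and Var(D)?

mean of D = 0.8·mean of X + (-2.2)·mean of Y = 0.8·25 + (-2.2)·54.8 = -100.56.
Var(D) = a²·Var(X) + b²·Var(Y) + 2ab·covariance of X and Y with a = 0.8, b = -2.2.
= 0.8²·81.7 + (-2.2)²·93 + 2·0.8·(-2.2)·(-10)
= 52.288 + 450.12 + 35.2 = 537.608.

mean of D = -100.56, Var(D) = 537.608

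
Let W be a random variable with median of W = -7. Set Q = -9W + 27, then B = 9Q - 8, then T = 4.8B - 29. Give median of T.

median of Q = (-9)·(-7) + 27 = 90.
median of B = 9·90 + (-8) = 802.
median of T = 4.8·802 + (-29) = 3820.6.

median of T = 3820.6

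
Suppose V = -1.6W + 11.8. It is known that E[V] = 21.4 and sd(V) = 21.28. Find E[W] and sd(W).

From V = -1.6W + 11.8: E[V] = a·E[W] + b, so E[W] = (E[V] − b)/a = (21.4 − 11.8)/(-1.6) = -6.
sd(V) = |a|·sd(W), so sd(W) = 21.28/|-1.6| = 13.3.

E[W] = -6, sd(W) = 13.3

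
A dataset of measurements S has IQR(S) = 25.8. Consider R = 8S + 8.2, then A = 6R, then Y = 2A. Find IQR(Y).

IQR(R) = |8|·25.8 = 206.4.
IQR(A) = |6|·206.4 = 1238.4.
IQR(Y) = |2|·1238.4 = 2476.8.

IQR(Y) = 2476.8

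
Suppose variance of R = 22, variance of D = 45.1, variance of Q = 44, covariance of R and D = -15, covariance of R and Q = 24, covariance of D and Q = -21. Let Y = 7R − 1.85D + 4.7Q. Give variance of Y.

variance of Y = 4537.20475

variance of Y = a²·variance of R + b²·variance of D + c²·variance of Q + 2ab·covariance of R and D + 2ac·covariance of R and Q + 2bc·covariance of D and Q, with a = 7, b = -1.85, c = 4.7.
= 1078 + 154.35475 + 971.96 + 388.5 + 1579.2 + 365.19
= 4537.20475.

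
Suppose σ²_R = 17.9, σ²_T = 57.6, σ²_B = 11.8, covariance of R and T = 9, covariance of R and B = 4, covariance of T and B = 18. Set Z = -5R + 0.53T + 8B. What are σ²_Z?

σ²_Z = 1003.81984

σ²_Z = a²·σ²_R + b²·σ²_T + c²·σ²_B + 2ab·covariance of R and T + 2ac·covariance of R and B + 2bc·covariance of T and B, with a = -5, b = 0.53, c = 8.
= 447.5 + 16.17984 + 755.2 + (-47.7) + (-320) + 152.64
= 1003.81984.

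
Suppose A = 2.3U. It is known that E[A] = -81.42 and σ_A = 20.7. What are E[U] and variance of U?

From A = 2.3U: E[A] = a·E[U] + b, so E[U] = (E[A] − b)/a = (-81.42 − 0)/2.3 = -35.4.
variance of A = 20.7² = 428.49.
variance of A = a²·variance of U, so variance of U = 428.49/2.3² = 81.

E[U] = -35.4, variance of U = 81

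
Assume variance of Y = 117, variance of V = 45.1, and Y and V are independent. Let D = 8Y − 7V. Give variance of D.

variance of D = 9697.9

variance of D = a²·variance of Y + b²·variance of V + 2ab·Cov[Y, V] with a = 8, b = -7.
Independence gives Cov[Y, V] = 0.
= 8²·117 + (-7)²·45.1 + 2·8·(-7)·0
= 7488 + 2209.9 + 0 = 9697.9.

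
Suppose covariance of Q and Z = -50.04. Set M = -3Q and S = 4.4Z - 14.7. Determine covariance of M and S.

covariance of M and S = 660.528

covariance of M and S = a·c·covariance of Q and Z = (-3)·4.4·(-50.04) = 660.528. Additive constants drop out.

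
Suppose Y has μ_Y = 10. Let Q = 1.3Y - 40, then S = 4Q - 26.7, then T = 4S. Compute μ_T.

μ_T = -538.8

μ_Q = 1.3·10 + (-40) = -27.
μ_S = 4·(-27) + (-26.7) = -134.7.
μ_T = 4·(-134.7) = -538.8.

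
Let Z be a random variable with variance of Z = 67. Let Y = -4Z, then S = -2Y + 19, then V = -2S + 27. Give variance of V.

variance of V = 17152

variance of Y = (-4)²·67 = 1072.
variance of S = (-2)²·1072 = 4288.
variance of V = (-2)²·4288 = 17152.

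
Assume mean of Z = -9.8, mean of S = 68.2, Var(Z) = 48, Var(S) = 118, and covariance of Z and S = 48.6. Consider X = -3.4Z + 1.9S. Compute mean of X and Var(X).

mean of X = (-3.4)·mean of Z + 1.9·mean of S = (-3.4)·(-9.8) + 1.9·68.2 = 162.9.
Var(X) = a²·Var(Z) + b²·Var(S) + 2ab·covariance of Z and S with a = -3.4, b = 1.9.
= (-3.4)²·48 + 1.9²·118 + 2·(-3.4)·1.9·48.6
= 554.88 + 425.98 + (-627.912) = 352.948.

mean of X = 162.9, Var(X) = 352.948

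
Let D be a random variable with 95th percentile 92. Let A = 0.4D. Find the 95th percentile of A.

95th percentile of A = 36.8

Since a = 0.4 > 0 the transformation is increasing, so the 95th percentile of A = a·(P_{95} of D) + b = 0.4·92 = 36.8.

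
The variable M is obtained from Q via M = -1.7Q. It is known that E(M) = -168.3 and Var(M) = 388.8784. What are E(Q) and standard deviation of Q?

From M = -1.7Q: E(M) = a·E(Q) + b, so E(Q) = (E(M) − b)/a = (-168.3 − 0)/(-1.7) = 99.
standard deviation of M = √388.8784 = 19.72.
standard deviation of M = |a|·standard deviation of Q, so standard deviation of Q = 19.72/|-1.7| = 11.6.

E(Q) = 99, standard deviation of Q = 11.6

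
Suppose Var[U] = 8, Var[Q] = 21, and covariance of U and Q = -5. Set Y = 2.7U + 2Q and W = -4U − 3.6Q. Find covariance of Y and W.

covariance of Y and W = -149

By bilinearity, covariance of Y and W = ac·Var[U] + bd·Var[Q] + (ad+bc)·covariance of U and Q, with a=2.7, b=2, c=-4, d=-3.6.
ac·Var[U] = 2.7·(-4)·8 = -86.4
bd·Var[Q] = 2·(-3.6)·21 = -151.2
(ad+bc)·covariance of U and Q = (-17.72)·(-5) = 88.6
covariance of Y and W = -86.4 + (-151.2) + 88.6 = -149.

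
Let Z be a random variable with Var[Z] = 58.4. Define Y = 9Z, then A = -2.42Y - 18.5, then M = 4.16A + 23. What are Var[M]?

Var[M] = 479419.019329536

Var[Y] = 9²·58.4 = 4730.4.
Var[A] = (-2.42)²·4730.4 = 27703.11456.
Var[M] = 4.16²·27703.11456 = 479419.019329536.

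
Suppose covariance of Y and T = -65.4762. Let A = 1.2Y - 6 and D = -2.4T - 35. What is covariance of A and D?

covariance of A and D = 188.571456

covariance of A and D = a·c·covariance of Y and T = 1.2·(-2.4)·(-65.4762) = 188.571456. Additive constants drop out.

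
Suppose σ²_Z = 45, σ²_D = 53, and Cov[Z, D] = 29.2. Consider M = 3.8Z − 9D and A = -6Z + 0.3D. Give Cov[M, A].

Cov[M, A] = 440.988

By bilinearity, Cov[M, A] = ac·σ²_Z + bd·σ²_D + (ad+bc)·Cov[Z, D], with a=3.8, b=-9, c=-6, d=0.3.
ac·σ²_Z = 3.8·(-6)·45 = -1026
bd·σ²_D = (-9)·0.3·53 = -143.1
(ad+bc)·Cov[Z, D] = (55.14)·29.2 = 1610.088
Cov[M, A] = -1026 + (-143.1) + 1610.088 = 440.988.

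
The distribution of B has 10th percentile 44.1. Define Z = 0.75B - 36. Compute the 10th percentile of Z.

Since a = 0.75 > 0 the transformation is increasing, so the 10th percentile of Z = a·(P_{10} of B) + b = 0.75·44.1 + (-36) = -2.925.

10th percentile of Z = -2.925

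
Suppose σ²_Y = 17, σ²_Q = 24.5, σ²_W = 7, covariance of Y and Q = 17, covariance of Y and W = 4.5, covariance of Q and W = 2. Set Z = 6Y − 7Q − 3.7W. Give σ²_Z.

σ²_Z = a²·σ²_Y + b²·σ²_Q + c²·σ²_W + 2ab·covariance of Y and Q + 2ac·covariance of Y and W + 2bc·covariance of Q and W, with a = 6, b = -7, c = -3.7.
= 612 + 1200.5 + 95.83 + (-1428) + (-199.8) + 103.6
= 384.13.

σ²_Z = 384.13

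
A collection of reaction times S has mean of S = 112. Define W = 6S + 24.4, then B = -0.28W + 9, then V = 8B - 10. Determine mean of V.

mean of V = -1497.936

mean of W = 6·112 + 24.4 = 696.4.
mean of B = (-0.28)·696.4 + 9 = -185.992.
mean of V = 8·(-185.992) + (-10) = -1497.936.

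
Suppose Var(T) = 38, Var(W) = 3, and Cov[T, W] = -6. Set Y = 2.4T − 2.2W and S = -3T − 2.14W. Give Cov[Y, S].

By bilinearity, Cov[Y, S] = ac·Var(T) + bd·Var(W) + (ad+bc)·Cov[T, W], with a=2.4, b=-2.2, c=-3, d=-2.14.
ac·Var(T) = 2.4·(-3)·38 = -273.6
bd·Var(W) = (-2.2)·(-2.14)·3 = 14.124
(ad+bc)·Cov[T, W] = (1.464)·(-6) = -8.784
Cov[Y, S] = -273.6 + 14.124 + (-8.784) = -268.26.

Cov[Y, S] = -268.26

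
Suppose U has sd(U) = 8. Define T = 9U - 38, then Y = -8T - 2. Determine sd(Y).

sd(Y) = 576

sd(T) = |9|·8 = 72.
sd(Y) = |-8|·72 = 576.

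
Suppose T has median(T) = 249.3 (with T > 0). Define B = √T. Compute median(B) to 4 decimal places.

√T is monotone on this domain, so median(B) = √(249.3) ≈ 15.7892.

median(B) = 15.7892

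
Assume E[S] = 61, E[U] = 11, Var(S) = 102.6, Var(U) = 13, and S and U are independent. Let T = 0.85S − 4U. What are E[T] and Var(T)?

E[T] = 7.85, Var(T) = 282.1285

E[T] = 0.85·E[S] + (-4)·E[U] = 0.85·61 + (-4)·11 = 7.85.
Var(T) = a²·Var(S) + b²·Var(U) + 2ab·Cov[S, U] with a = 0.85, b = -4.
Independence gives Cov[S, U] = 0.
= 0.85²·102.6 + (-4)²·13 + 2·0.85·(-4)·0
= 74.1285 + 208 + 0 = 282.1285.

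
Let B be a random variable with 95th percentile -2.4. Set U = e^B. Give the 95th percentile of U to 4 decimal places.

95th percentile of U = 0.0907

e^B is increasing, so P_{95}(U) = g(P_{95}(B)) ≈ 0.0907.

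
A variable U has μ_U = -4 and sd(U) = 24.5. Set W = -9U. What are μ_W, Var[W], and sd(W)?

W = -9U is linear with a = -9, b = 0.
μ_W = a·μ_U + b = (-9)·(-4) = 36.
Var[U] = 24.5² = 600.25.
Var[W] = a²·Var[U] = (-9)²·600.25 = 48620.25.
sd(W) = |a|·sd(U) = |-9|·24.5 = 220.5.

μ_W = 36, Var[W] = 48620.25, sd(W) = 220.5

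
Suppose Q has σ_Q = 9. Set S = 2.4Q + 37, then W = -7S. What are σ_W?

σ_W = 151.2

σ_S = |2.4|·9 = 21.6.
σ_W = |-7|·21.6 = 151.2.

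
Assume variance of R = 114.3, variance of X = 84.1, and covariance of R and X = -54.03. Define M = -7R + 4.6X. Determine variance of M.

variance of M = 10859.788

variance of M = a²·variance of R + b²·variance of X + 2ab·covariance of R and X with a = -7, b = 4.6.
= (-7)²·114.3 + 4.6²·84.1 + 2·(-7)·4.6·(-54.03)
= 5600.7 + 1779.556 + 3479.532 = 10859.788.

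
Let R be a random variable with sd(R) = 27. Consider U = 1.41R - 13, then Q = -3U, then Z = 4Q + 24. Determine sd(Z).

sd(Z) = 456.84

sd(U) = |1.41|·27 = 38.07.
sd(Q) = |-3|·38.07 = 114.21.
sd(Z) = |4|·114.21 = 456.84.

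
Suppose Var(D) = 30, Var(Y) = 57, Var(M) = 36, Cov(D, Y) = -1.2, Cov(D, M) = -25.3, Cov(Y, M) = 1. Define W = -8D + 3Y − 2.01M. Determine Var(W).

Var(W) = a²·Var(D) + b²·Var(Y) + c²·Var(M) + 2ab·Cov(D, Y) + 2ac·Cov(D, M) + 2bc·Cov(Y, M), with a = -8, b = 3, c = -2.01.
= 1920 + 513 + 145.4436 + 57.6 + (-813.648) + (-12.06)
= 1810.3356.

Var(W) = 1810.3356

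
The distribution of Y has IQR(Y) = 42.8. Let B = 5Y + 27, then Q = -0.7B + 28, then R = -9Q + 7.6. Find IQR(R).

IQR(R) = 1348.2

IQR(B) = |5|·42.8 = 214.
IQR(Q) = |-0.7|·214 = 149.8.
IQR(R) = |-9|·149.8 = 1348.2.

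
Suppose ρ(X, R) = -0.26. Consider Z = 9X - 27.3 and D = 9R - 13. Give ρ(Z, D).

Linear rescalings preserve correlation up to sign; here the slopes 9 and 9 have the same sign, so ρ(Z, D) = ρ(X, R) = -0.26.

ρ(Z, D) = -0.26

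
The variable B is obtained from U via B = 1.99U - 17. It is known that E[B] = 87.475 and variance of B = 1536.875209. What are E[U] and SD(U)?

From B = 1.99U - 17: E[B] = a·E[U] + b, so E[U] = (E[B] − b)/a = (87.475 − (-17))/1.99 = 52.5.
SD(B) = √1536.875209 = 39.203.
SD(B) = |a|·SD(U), so SD(U) = 39.203/|1.99| = 19.7.

E[U] = 52.5, SD(U) = 19.7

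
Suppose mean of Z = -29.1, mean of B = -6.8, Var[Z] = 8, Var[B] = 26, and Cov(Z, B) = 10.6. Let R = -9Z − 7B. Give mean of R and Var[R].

mean of R = 309.5, Var[R] = 3257.6

mean of R = (-9)·mean of Z + (-7)·mean of B = (-9)·(-29.1) + (-7)·(-6.8) = 309.5.
Var[R] = a²·Var[Z] + b²·Var[B] + 2ab·Cov(Z, B) with a = -9, b = -7.
= (-9)²·8 + (-7)²·26 + 2·(-9)·(-7)·10.6
= 648 + 1274 + 1335.6 = 3257.6.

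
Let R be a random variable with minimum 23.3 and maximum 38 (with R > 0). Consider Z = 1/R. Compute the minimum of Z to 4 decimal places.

min(Z) = 0.0263

1/R is decreasing on this domain, so min(Z) comes from max(R) = 38: min(Z) = 1/(38) ≈ 0.0263.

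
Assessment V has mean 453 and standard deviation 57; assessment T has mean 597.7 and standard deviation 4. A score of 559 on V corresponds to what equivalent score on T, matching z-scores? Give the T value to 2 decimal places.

z = (559 − 453)/57 ≈ 1.8596.
T = 597.7 + z·4 = 597.7 + (559 − 453)·4/57 ≈ 605.14.

T = 605.14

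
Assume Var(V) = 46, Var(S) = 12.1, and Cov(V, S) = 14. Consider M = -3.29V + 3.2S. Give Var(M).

Var(M) = 327.0286

Var(M) = a²·Var(V) + b²·Var(S) + 2ab·Cov(V, S) with a = -3.29, b = 3.2.
= (-3.29)²·46 + 3.2²·12.1 + 2·(-3.29)·3.2·14
= 497.9086 + 123.904 + (-294.784) = 327.0286.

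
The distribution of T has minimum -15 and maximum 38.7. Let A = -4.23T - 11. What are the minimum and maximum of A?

min(A) = -174.701, max(A) = 52.45

a = -4.23 < 0, so order reverses: min(A) = a·max(T)+b = (-4.23)·38.7 + (-11) = -174.701; max(A) = a·min(T)+b = (-4.23)·(-15) + (-11) = 52.45.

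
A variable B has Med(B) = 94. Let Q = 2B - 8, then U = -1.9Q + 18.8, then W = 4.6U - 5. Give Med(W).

Med(W) = -1491.72

Med(Q) = 2·94 + (-8) = 180.
Med(U) = (-1.9)·180 + 18.8 = -323.2.
Med(W) = 4.6·(-323.2) + (-5) = -1491.72.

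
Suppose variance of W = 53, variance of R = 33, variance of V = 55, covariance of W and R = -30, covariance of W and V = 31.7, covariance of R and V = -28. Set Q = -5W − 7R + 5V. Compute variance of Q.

variance of Q = a²·variance of W + b²·variance of R + c²·variance of V + 2ab·covariance of W and R + 2ac·covariance of W and V + 2bc·covariance of R and V, with a = -5, b = -7, c = 5.
= 1325 + 1617 + 1375 + (-2100) + (-1585) + 1960
= 2592.

variance of Q = 2592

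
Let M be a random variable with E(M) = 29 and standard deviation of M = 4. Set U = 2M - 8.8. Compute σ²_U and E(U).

U = 2M - 8.8 is linear with a = 2, b = -8.8.
σ²_M = 4² = 16.
σ²_U = a²·σ²_M = 2²·16 = 64 (the additive constant -8.8 does not affect variance).
E(U) = a·E(M) + b = 2·29 + (-8.8) = 49.2.

σ²_U = 64, E(U) = 49.2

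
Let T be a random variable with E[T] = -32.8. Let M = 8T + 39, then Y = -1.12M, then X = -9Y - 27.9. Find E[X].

E[X] = -2279.772

E[M] = 8·(-32.8) + 39 = -223.4.
E[Y] = (-1.12)·(-223.4) = 250.208.
E[X] = (-9)·250.208 + (-27.9) = -2279.772.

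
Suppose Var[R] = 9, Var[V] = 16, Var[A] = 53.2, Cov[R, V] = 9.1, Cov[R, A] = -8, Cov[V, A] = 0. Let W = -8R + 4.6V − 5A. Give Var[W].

Var[W] = 934.8

Var[W] = a²·Var[R] + b²·Var[V] + c²·Var[A] + 2ab·Cov[R, V] + 2ac·Cov[R, A] + 2bc·Cov[V, A], with a = -8, b = 4.6, c = -5.
= 576 + 338.56 + 1330 + (-669.76) + (-640) + 0
= 934.8.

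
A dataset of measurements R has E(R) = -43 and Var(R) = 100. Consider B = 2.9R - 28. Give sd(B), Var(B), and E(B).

B = 2.9R - 28 is linear with a = 2.9, b = -28.
sd(R) = √100 = 10.
sd(B) = |a|·sd(R) = |2.9|·10 = 29.
Var(B) = a²·Var(R) = 2.9²·100 = 841 (the additive constant -28 does not affect variance).
E(B) = a·E(R) + b = 2.9·(-43) + (-28) = -152.7.

sd(B) = 29, Var(B) = 841, E(B) = -152.7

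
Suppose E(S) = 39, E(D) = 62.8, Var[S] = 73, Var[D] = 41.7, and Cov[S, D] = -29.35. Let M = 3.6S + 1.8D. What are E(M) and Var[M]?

E(M) = 3.6·E(S) + 1.8·E(D) = 3.6·39 + 1.8·62.8 = 253.44.
Var[M] = a²·Var[S] + b²·Var[D] + 2ab·Cov[S, D] with a = 3.6, b = 1.8.
= 3.6²·73 + 1.8²·41.7 + 2·3.6·1.8·(-29.35)
= 946.08 + 135.108 + (-380.376) = 700.812.

E(M) = 253.44, Var[M] = 700.812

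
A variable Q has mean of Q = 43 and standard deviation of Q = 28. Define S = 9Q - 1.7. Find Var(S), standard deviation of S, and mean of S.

Var(S) = 63504, standard deviation of S = 252, mean of S = 385.3

S = 9Q - 1.7 is linear with a = 9, b = -1.7.
Var(Q) = 28² = 784.
Var(S) = a²·Var(Q) = 9²·784 = 63504 (the additive constant -1.7 does not affect variance).
standard deviation of S = |a|·standard deviation of Q = |9|·28 = 252.
mean of S = a·mean of Q + b = 9·43 + (-1.7) = 385.3.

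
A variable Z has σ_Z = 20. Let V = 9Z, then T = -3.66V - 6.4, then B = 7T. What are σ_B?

σ_B = 4611.6

σ_V = |9|·20 = 180.
σ_T = |-3.66|·180 = 658.8.
σ_B = |7|·658.8 = 4611.6.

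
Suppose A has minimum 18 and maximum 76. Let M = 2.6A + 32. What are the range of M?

Range of A = 76 − 18 = 58.
Range(M) = |a|·Range(A) = |2.6|·58 = 150.8.

Range(M) = 150.8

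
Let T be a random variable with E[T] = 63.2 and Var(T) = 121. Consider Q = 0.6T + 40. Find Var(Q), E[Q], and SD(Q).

Q = 0.6T + 40 is linear with a = 0.6, b = 40.
Var(Q) = a²·Var(T) = 0.6²·121 = 43.56 (the additive constant 40 does not affect variance).
E[Q] = a·E[T] + b = 0.6·63.2 + 40 = 77.92.
SD(T) = √121 = 11.
SD(Q) = |a|·SD(T) = |0.6|·11 = 6.6.

Var(Q) = 43.56, E[Q] = 77.92, SD(Q) = 6.6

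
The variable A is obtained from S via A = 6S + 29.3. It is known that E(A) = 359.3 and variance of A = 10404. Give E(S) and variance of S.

From A = 6S + 29.3: E(A) = a·E(S) + b, so E(S) = (E(A) − b)/a = (359.3 − 29.3)/6 = 55.
variance of A = a²·variance of S, so variance of S = 10404/6² = 289.

E(S) = 55, variance of S = 289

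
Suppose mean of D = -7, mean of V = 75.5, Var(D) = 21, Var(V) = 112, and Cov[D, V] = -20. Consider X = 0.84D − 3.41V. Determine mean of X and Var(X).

mean of X = -263.335, Var(X) = 1431.7408

mean of X = 0.84·mean of D + (-3.41)·mean of V = 0.84·(-7) + (-3.41)·75.5 = -263.335.
Var(X) = a²·Var(D) + b²·Var(V) + 2ab·Cov[D, V] with a = 0.84, b = -3.41.
= 0.84²·21 + (-3.41)²·112 + 2·0.84·(-3.41)·(-20)
= 14.8176 + 1302.3472 + 114.576 = 1431.7408.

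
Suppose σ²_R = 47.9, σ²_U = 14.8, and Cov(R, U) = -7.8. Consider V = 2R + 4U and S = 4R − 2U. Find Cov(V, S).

By bilinearity, Cov(V, S) = ac·σ²_R + bd·σ²_U + (ad+bc)·Cov(R, U), with a=2, b=4, c=4, d=-2.
ac·σ²_R = 2·4·47.9 = 383.2
bd·σ²_U = 4·(-2)·14.8 = -118.4
(ad+bc)·Cov(R, U) = (12)·(-7.8) = -93.6
Cov(V, S) = 383.2 + (-118.4) + (-93.6) = 171.2.

Cov(V, S) = 171.2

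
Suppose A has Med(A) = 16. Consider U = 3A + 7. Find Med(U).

Med(U) = 55

A linear map preserves order up to sign, so Med(U) = a·Med(A) + b = 3·16 + 7 = 55.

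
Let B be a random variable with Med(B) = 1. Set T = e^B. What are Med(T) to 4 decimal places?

Med(T) = 2.7183

e^B is monotone on this domain, so Med(T) = exp(1) ≈ 2.7183.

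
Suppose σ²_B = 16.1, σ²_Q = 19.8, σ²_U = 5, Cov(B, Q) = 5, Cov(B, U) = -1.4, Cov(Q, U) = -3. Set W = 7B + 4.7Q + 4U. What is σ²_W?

σ²_W = 1444.082

σ²_W = a²·σ²_B + b²·σ²_Q + c²·σ²_U + 2ab·Cov(B, Q) + 2ac·Cov(B, U) + 2bc·Cov(Q, U), with a = 7, b = 4.7, c = 4.
= 788.9 + 437.382 + 80 + 329 + (-78.4) + (-112.8)
= 1444.082.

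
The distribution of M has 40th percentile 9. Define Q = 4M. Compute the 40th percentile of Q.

Since a = 4 > 0 the transformation is increasing, so the 40th percentile of Q = a·(P_{40} of M) + b = 4·9 = 36.

40th percentile of Q = 36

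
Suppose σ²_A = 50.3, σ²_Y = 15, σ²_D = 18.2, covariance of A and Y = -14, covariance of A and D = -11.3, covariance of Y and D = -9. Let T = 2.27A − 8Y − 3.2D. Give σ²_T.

σ²_T = a²·σ²_A + b²·σ²_Y + c²·σ²_D + 2ab·covariance of A and Y + 2ac·covariance of A and D + 2bc·covariance of Y and D, with a = 2.27, b = -8, c = -3.2.
= 259.19087 + 960 + 186.368 + 508.48 + 164.1664 + (-460.8)
= 1617.40527.

σ²_T = 1617.40527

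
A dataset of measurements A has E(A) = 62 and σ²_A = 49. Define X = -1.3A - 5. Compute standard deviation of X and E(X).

standard deviation of X = 9.1, E(X) = -85.6

X = -1.3A - 5 is linear with a = -1.3, b = -5.
standard deviation of A = √49 = 7.
standard deviation of X = |a|·standard deviation of A = |-1.3|·7 = 9.1.
E(X) = a·E(A) + b = (-1.3)·62 + (-5) = -85.6.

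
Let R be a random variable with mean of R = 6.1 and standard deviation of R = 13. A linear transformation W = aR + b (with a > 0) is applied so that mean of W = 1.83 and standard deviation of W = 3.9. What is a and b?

standard deviation of W = a·standard deviation of R (a > 0), so a = 3.9/13 = 0.3.
mean of W = a·mean of R + b, so b = 1.83 − 0.3·6.1 = 0.

a = 0.3, b = 0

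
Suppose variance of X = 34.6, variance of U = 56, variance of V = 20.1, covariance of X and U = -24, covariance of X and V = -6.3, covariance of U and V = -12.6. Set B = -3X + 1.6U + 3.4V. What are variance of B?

variance of B = 908.948

variance of B = a²·variance of X + b²·variance of U + c²·variance of V + 2ab·covariance of X and U + 2ac·covariance of X and V + 2bc·covariance of U and V, with a = -3, b = 1.6, c = 3.4.
= 311.4 + 143.36 + 232.356 + 230.4 + 128.52 + (-137.088)
= 908.948.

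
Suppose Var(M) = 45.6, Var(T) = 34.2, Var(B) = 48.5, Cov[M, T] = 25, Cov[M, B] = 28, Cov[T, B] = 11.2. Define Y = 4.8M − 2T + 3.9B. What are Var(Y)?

Var(Y) = a²·Var(M) + b²·Var(T) + c²·Var(B) + 2ab·Cov[M, T] + 2ac·Cov[M, B] + 2bc·Cov[T, B], with a = 4.8, b = -2, c = 3.9.
= 1050.624 + 136.8 + 737.685 + (-480) + 1048.32 + (-174.72)
= 2318.709.

Var(Y) = 2318.709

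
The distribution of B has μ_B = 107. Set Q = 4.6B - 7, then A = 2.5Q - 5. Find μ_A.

μ_A = 1208

μ_Q = 4.6·107 + (-7) = 485.2.
μ_A = 2.5·485.2 + (-5) = 1208.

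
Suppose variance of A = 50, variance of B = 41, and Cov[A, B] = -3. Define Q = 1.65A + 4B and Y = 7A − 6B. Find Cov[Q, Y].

Cov[Q, Y] = -460.8

By bilinearity, Cov[Q, Y] = ac·variance of A + bd·variance of B + (ad+bc)·Cov[A, B], with a=1.65, b=4, c=7, d=-6.
ac·variance of A = 1.65·7·50 = 577.5
bd·variance of B = 4·(-6)·41 = -984
(ad+bc)·Cov[A, B] = (18.1)·(-3) = -54.3
Cov[Q, Y] = 577.5 + (-984) + (-54.3) = -460.8.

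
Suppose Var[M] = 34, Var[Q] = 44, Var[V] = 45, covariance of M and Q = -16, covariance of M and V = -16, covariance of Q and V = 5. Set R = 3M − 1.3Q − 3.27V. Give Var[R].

Var[R] = a²·Var[M] + b²·Var[Q] + c²·Var[V] + 2ab·covariance of M and Q + 2ac·covariance of M and V + 2bc·covariance of Q and V, with a = 3, b = -1.3, c = -3.27.
= 306 + 74.36 + 481.1805 + 124.8 + 313.92 + 42.51
= 1342.7705.

Var[R] = 1342.7705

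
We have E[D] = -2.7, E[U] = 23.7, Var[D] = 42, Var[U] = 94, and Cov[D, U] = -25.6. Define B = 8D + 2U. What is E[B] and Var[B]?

E[B] = 8·E[D] + 2·E[U] = 8·(-2.7) + 2·23.7 = 25.8.
Var[B] = a²·Var[D] + b²·Var[U] + 2ab·Cov[D, U] with a = 8, b = 2.
= 8²·42 + 2²·94 + 2·8·2·(-25.6)
= 2688 + 376 + (-819.2) = 2244.8.

E[B] = 25.8, Var[B] = 2244.8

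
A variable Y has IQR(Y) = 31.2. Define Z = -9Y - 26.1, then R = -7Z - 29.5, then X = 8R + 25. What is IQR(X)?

IQR(Z) = |-9|·31.2 = 280.8.
IQR(R) = |-7|·280.8 = 1965.6.
IQR(X) = |8|·1965.6 = 15724.8.

IQR(X) = 15724.8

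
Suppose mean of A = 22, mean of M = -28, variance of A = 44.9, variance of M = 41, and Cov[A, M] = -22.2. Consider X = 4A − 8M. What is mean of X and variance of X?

mean of X = 4·mean of A + (-8)·mean of M = 4·22 + (-8)·(-28) = 312.
variance of X = a²·variance of A + b²·variance of M + 2ab·Cov[A, M] with a = 4, b = -8.
= 4²·44.9 + (-8)²·41 + 2·4·(-8)·(-22.2)
= 718.4 + 2624 + 1420.8 = 4763.2.

mean of X = 312, variance of X = 4763.2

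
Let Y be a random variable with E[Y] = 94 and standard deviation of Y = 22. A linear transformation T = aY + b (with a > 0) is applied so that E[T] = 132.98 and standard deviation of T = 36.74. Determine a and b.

a = 1.67, b = -24

standard deviation of T = a·standard deviation of Y (a > 0), so a = 36.74/22 = 1.67.
E[T] = a·E[Y] + b, so b = 132.98 − 1.67·94 = -24.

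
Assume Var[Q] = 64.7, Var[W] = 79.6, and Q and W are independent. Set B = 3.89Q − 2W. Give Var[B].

Var[B] = a²·Var[Q] + b²·Var[W] + 2ab·Cov(Q, W) with a = 3.89, b = -2.
Independence gives Cov(Q, W) = 0.
= 3.89²·64.7 + (-2)²·79.6 + 2·3.89·(-2)·0
= 979.04687 + 318.4 + 0 = 1297.44687.

Var[B] = 1297.44687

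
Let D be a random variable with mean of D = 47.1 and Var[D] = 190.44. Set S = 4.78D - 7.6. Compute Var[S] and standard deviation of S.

Var[S] = 4351.249296, standard deviation of S = 65.964

S = 4.78D - 7.6 is linear with a = 4.78, b = -7.6.
Var[S] = a²·Var[D] = 4.78²·190.44 = 4351.249296 (the additive constant -7.6 does not affect variance).
standard deviation of D = √190.44 = 13.8.
standard deviation of S = |a|·standard deviation of D = |4.78|·13.8 = 65.964.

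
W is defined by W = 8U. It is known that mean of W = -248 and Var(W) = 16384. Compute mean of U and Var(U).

From W = 8U: mean of W = a·mean of U + b, so mean of U = (mean of W − b)/a = (-248 − 0)/8 = -31.
Var(W) = a²·Var(U), so Var(U) = 16384/8² = 256.

mean of U = -31, Var(U) = 256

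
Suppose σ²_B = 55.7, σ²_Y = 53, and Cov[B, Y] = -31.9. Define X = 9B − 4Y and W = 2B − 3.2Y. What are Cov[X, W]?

By bilinearity, Cov[X, W] = ac·σ²_B + bd·σ²_Y + (ad+bc)·Cov[B, Y], with a=9, b=-4, c=2, d=-3.2.
ac·σ²_B = 9·2·55.7 = 1002.6
bd·σ²_Y = (-4)·(-3.2)·53 = 678.4
(ad+bc)·Cov[B, Y] = (-36.8)·(-31.9) = 1173.92
Cov[X, W] = 1002.6 + 678.4 + 1173.92 = 2854.92.

Cov[X, W] = 2854.92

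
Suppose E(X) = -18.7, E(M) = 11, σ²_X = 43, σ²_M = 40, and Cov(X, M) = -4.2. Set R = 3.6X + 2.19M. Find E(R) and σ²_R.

E(R) = 3.6·E(X) + 2.19·E(M) = 3.6·(-18.7) + 2.19·11 = -43.23.
σ²_R = a²·σ²_X + b²·σ²_M + 2ab·Cov(X, M) with a = 3.6, b = 2.19.
= 3.6²·43 + 2.19²·40 + 2·3.6·2.19·(-4.2)
= 557.28 + 191.844 + (-66.2256) = 682.8984.

E(R) = -43.23, σ²_R = 682.8984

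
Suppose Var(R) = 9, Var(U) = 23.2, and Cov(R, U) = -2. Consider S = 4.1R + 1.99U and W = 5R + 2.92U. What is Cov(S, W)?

By bilinearity, Cov(S, W) = ac·Var(R) + bd·Var(U) + (ad+bc)·Cov(R, U), with a=4.1, b=1.99, c=5, d=2.92.
ac·Var(R) = 4.1·5·9 = 184.5
bd·Var(U) = 1.99·2.92·23.2 = 134.81056
(ad+bc)·Cov(R, U) = (21.922)·(-2) = -43.844
Cov(S, W) = 184.5 + 134.81056 + (-43.844) = 275.46656.

Cov(S, W) = 275.46656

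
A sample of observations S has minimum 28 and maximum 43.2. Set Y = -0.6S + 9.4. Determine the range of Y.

Range of S = 43.2 − 28 = 15.2.
Range(Y) = |a|·Range(S) = |-0.6|·15.2 = 9.12.

Range(Y) = 9.12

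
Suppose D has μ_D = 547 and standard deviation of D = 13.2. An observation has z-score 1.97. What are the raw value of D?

D = 573.004

D = μ_D + z·standard deviation of D = 547 + 1.97·13.2 = 573.004.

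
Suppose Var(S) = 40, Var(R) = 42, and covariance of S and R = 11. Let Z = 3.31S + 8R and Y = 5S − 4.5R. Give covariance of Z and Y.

By bilinearity, covariance of Z and Y = ac·Var(S) + bd·Var(R) + (ad+bc)·covariance of S and R, with a=3.31, b=8, c=5, d=-4.5.
ac·Var(S) = 3.31·5·40 = 662
bd·Var(R) = 8·(-4.5)·42 = -1512
(ad+bc)·covariance of S and R = (25.105)·11 = 276.155
covariance of Z and Y = 662 + (-1512) + 276.155 = -573.845.

covariance of Z and Y = -573.845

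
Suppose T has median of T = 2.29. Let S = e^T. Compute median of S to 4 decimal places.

median of S = 9.8749

e^T is monotone on this domain, so median of S = exp(2.29) ≈ 9.8749.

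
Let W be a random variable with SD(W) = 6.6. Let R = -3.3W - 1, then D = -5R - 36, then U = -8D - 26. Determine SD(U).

SD(R) = |-3.3|·6.6 = 21.78.
SD(D) = |-5|·21.78 = 108.9.
SD(U) = |-8|·108.9 = 871.2.

SD(U) = 871.2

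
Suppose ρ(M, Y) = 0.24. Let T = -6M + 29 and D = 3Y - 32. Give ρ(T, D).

ρ(T, D) = -0.24

Linear rescalings preserve |correlation|; the slopes -6 and 3 have opposite signs, so the correlation flips sign: ρ(T, D) = −ρ(M, Y) = -0.24.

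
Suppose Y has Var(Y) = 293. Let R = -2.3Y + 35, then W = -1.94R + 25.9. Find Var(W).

Var(R) = (-2.3)²·293 = 1549.97.
Var(W) = (-1.94)²·1549.97 = 5833.467092.

Var(W) = 5833.467092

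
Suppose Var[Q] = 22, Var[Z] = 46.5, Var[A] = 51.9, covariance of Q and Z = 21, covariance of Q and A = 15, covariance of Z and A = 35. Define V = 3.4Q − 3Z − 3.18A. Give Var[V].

Var[V] = 1112.69356

Var[V] = a²·Var[Q] + b²·Var[Z] + c²·Var[A] + 2ab·covariance of Q and Z + 2ac·covariance of Q and A + 2bc·covariance of Z and A, with a = 3.4, b = -3, c = -3.18.
= 254.32 + 418.5 + 524.83356 + (-428.4) + (-324.36) + 667.8
= 1112.69356.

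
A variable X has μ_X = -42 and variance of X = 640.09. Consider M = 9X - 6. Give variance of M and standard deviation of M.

M = 9X - 6 is linear with a = 9, b = -6.
variance of M = a²·variance of X = 9²·640.09 = 51847.29 (the additive constant -6 does not affect variance).
standard deviation of X = √640.09 = 25.3.
standard deviation of M = |a|·standard deviation of X = |9|·25.3 = 227.7.

variance of M = 51847.29, standard deviation of M = 227.7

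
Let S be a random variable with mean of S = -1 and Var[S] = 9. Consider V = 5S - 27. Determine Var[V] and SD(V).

V = 5S - 27 is linear with a = 5, b = -27.
Var[V] = a²·Var[S] = 5²·9 = 225 (the additive constant -27 does not affect variance).
SD(S) = √9 = 3.
SD(V) = |a|·SD(S) = |5|·3 = 15.

Var[V] = 225, SD(V) = 15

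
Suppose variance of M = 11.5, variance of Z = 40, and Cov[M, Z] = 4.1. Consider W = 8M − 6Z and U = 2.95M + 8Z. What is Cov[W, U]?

By bilinearity, Cov[W, U] = ac·variance of M + bd·variance of Z + (ad+bc)·Cov[M, Z], with a=8, b=-6, c=2.95, d=8.
ac·variance of M = 8·2.95·11.5 = 271.4
bd·variance of Z = (-6)·8·40 = -1920
(ad+bc)·Cov[M, Z] = (46.3)·4.1 = 189.83
Cov[W, U] = 271.4 + (-1920) + 189.83 = -1458.77.

Cov[W, U] = -1458.77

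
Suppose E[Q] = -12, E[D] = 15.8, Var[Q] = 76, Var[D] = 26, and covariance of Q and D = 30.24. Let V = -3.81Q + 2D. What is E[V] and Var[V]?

E[V] = 77.32, Var[V] = 746.366

E[V] = (-3.81)·E[Q] + 2·E[D] = (-3.81)·(-12) + 2·15.8 = 77.32.
Var[V] = a²·Var[Q] + b²·Var[D] + 2ab·covariance of Q and D with a = -3.81, b = 2.
= (-3.81)²·76 + 2²·26 + 2·(-3.81)·2·30.24
= 1103.2236 + 104 + (-460.8576) = 746.366.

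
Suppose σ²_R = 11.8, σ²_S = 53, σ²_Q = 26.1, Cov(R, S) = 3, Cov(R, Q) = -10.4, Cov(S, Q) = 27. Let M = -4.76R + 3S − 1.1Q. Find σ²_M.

σ²_M = a²·σ²_R + b²·σ²_S + c²·σ²_Q + 2ab·Cov(R, S) + 2ac·Cov(R, Q) + 2bc·Cov(S, Q), with a = -4.76, b = 3, c = -1.1.
= 267.35968 + 477 + 31.581 + (-85.68) + (-108.9088) + (-178.2)
= 403.15188.

σ²_M = 403.15188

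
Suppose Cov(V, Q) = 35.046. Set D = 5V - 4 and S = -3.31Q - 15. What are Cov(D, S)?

Cov(D, S) = a·c·Cov(V, Q) = 5·(-3.31)·35.046 = -580.0113. Additive constants drop out.

Cov(D, S) = -580.0113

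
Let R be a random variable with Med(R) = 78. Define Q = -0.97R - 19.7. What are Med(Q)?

A linear map preserves order up to sign, so Med(Q) = a·Med(R) + b = (-0.97)·78 + (-19.7) = -95.36.

Med(Q) = -95.36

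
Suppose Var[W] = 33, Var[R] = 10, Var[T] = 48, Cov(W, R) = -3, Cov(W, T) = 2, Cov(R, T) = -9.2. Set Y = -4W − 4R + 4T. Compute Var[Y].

Var[Y] = a²·Var[W] + b²·Var[R] + c²·Var[T] + 2ab·Cov(W, R) + 2ac·Cov(W, T) + 2bc·Cov(R, T), with a = -4, b = -4, c = 4.
= 528 + 160 + 768 + (-96) + (-64) + 294.4
= 1590.4.

Var[Y] = 1590.4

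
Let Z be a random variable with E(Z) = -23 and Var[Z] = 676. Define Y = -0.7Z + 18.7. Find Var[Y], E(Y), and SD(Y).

Var[Y] = 331.24, E(Y) = 34.8, SD(Y) = 18.2

Y = -0.7Z + 18.7 is linear with a = -0.7, b = 18.7.
Var[Y] = a²·Var[Z] = (-0.7)²·676 = 331.24 (the additive constant 18.7 does not affect variance).
E(Y) = a·E(Z) + b = (-0.7)·(-23) + 18.7 = 34.8.
SD(Z) = √676 = 26.
SD(Y) = |a|·SD(Z) = |-0.7|·26 = 18.2.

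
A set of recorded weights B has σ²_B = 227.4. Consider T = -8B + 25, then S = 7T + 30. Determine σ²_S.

σ²_T = (-8)²·227.4 = 14553.6.
σ²_S = 7²·14553.6 = 713126.4.

σ²_S = 713126.4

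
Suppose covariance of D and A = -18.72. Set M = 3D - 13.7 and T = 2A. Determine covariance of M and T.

covariance of M and T = -112.32

covariance of M and T = a·c·covariance of D and A = 3·2·(-18.72) = -112.32. Additive constants drop out.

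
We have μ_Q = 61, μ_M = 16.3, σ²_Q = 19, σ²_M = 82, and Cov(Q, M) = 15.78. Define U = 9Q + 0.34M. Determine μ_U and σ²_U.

μ_U = 9·μ_Q + 0.34·μ_M = 9·61 + 0.34·16.3 = 554.542.
σ²_U = a²·σ²_Q + b²·σ²_M + 2ab·Cov(Q, M) with a = 9, b = 0.34.
= 9²·19 + 0.34²·82 + 2·9·0.34·15.78
= 1539 + 9.4792 + 96.5736 = 1645.0528.

μ_U = 554.542, σ²_U = 1645.0528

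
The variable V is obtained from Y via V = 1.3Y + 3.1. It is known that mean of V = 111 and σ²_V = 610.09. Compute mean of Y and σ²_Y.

From V = 1.3Y + 3.1: mean of V = a·mean of Y + b, so mean of Y = (mean of V − b)/a = (111 − 3.1)/1.3 = 83.
σ²_V = a²·σ²_Y, so σ²_Y = 610.09/1.3² = 361.

mean of Y = 83, σ²_Y = 361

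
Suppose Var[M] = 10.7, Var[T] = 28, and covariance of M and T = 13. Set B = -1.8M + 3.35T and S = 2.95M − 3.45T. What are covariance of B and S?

By bilinearity, covariance of B and S = ac·Var[M] + bd·Var[T] + (ad+bc)·covariance of M and T, with a=-1.8, b=3.35, c=2.95, d=-3.45.
ac·Var[M] = (-1.8)·2.95·10.7 = -56.817
bd·Var[T] = 3.35·(-3.45)·28 = -323.61
(ad+bc)·covariance of M and T = (16.0925)·13 = 209.2025
covariance of B and S = -56.817 + (-323.61) + 209.2025 = -171.2245.

covariance of B and S = -171.2245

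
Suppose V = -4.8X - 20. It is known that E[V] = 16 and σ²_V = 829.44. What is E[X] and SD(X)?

E[X] = -7.5, SD(X) = 6

From V = -4.8X - 20: E[V] = a·E[X] + b, so E[X] = (E[V] − b)/a = (16 − (-20))/(-4.8) = -7.5.
SD(V) = √829.44 = 28.8.
SD(V) = |a|·SD(X), so SD(X) = 28.8/|-4.8| = 6.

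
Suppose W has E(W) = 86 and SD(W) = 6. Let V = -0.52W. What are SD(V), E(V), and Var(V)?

V = -0.52W is linear with a = -0.52, b = 0.
SD(V) = |a|·SD(W) = |-0.52|·6 = 3.12.
E(V) = a·E(W) + b = (-0.52)·86 = -44.72.
Var(W) = 6² = 36.
Var(V) = a²·Var(W) = (-0.52)²·36 = 9.7344.

SD(V) = 3.12, E(V) = -44.72, Var(V) = 9.7344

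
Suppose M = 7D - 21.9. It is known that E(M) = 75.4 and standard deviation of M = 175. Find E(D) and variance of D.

E(D) = 13.9, variance of D = 625

From M = 7D - 21.9: E(M) = a·E(D) + b, so E(D) = (E(M) − b)/a = (75.4 − (-21.9))/7 = 13.9.
variance of M = 175² = 30625.
variance of M = a²·variance of D, so variance of D = 30625/7² = 625.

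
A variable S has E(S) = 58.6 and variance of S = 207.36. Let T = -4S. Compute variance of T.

T = -4S is linear with a = -4, b = 0.
variance of T = a²·variance of S = (-4)²·207.36 = 3317.76.

variance of T = 3317.76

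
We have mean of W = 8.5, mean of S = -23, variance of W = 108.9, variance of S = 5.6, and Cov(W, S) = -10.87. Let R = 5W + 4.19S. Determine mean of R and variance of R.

mean of R = 5·mean of W + 4.19·mean of S = 5·8.5 + 4.19·(-23) = -53.87.
variance of R = a²·variance of W + b²·variance of S + 2ab·Cov(W, S) with a = 5, b = 4.19.
= 5²·108.9 + 4.19²·5.6 + 2·5·4.19·(-10.87)
= 2722.5 + 98.31416 + (-455.453) = 2365.36116.

mean of R = -53.87, variance of R = 2365.36116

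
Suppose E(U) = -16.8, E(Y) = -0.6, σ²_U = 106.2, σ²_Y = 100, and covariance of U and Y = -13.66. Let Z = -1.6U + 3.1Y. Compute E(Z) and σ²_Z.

E(Z) = 25.02, σ²_Z = 1368.3792

E(Z) = (-1.6)·E(U) + 3.1·E(Y) = (-1.6)·(-16.8) + 3.1·(-0.6) = 25.02.
σ²_Z = a²·σ²_U + b²·σ²_Y + 2ab·covariance of U and Y with a = -1.6, b = 3.1.
= (-1.6)²·106.2 + 3.1²·100 + 2·(-1.6)·3.1·(-13.66)
= 271.872 + 961 + 135.5072 = 1368.3792.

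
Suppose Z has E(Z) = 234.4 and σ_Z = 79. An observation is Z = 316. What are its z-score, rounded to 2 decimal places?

z = (Z − E(Z)) / σ_Z = (316 − 234.4) / 79 ≈ 1.03.

z = 1.03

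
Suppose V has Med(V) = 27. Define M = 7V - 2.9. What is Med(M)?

A linear map preserves order up to sign, so Med(M) = a·Med(V) + b = 7·27 + (-2.9) = 186.1.

Med(M) = 186.1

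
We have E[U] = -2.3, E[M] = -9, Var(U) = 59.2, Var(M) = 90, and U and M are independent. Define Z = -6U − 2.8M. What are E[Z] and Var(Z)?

E[Z] = 39, Var(Z) = 2836.8

E[Z] = (-6)·E[U] + (-2.8)·E[M] = (-6)·(-2.3) + (-2.8)·(-9) = 39.
Var(Z) = a²·Var(U) + b²·Var(M) + 2ab·Cov[U, M] with a = -6, b = -2.8.
Independence gives Cov[U, M] = 0.
= (-6)²·59.2 + (-2.8)²·90 + 2·(-6)·(-2.8)·0
= 2131.2 + 705.6 + 0 = 2836.8.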